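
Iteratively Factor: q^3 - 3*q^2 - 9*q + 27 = (q + 3)*(q^2 - 6*q + 9) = (q - 3)*(q + 3)*(q - 3)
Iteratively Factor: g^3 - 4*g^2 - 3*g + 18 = (g + 2)*(g^2 - 6*g + 9) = (g - 3)*(g + 2)*(g - 3)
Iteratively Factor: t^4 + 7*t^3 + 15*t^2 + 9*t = (t)*(t^3 + 7*t^2 + 15*t + 9) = t*(t + 3)*(t^2 + 4*t + 3) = t*(t + 3)^2*(t + 1)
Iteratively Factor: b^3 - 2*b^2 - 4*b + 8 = (b - 2)*(b^2 - 4) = (b - 2)^2*(b + 2)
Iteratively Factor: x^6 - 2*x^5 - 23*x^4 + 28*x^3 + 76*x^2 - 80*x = (x + 4)*(x^5 - 6*x^4 + x^3 + 24*x^2 - 20*x) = x*(x + 4)*(x^4 - 6*x^3 + x^2 + 24*x - 20) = x*(x - 2)*(x + 4)*(x^3 - 4*x^2 - 7*x + 10) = x*(x - 5)*(x - 2)*(x + 4)*(x^2 + x - 2) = x*(x - 5)*(x - 2)*(x - 1)*(x + 4)*(x + 2)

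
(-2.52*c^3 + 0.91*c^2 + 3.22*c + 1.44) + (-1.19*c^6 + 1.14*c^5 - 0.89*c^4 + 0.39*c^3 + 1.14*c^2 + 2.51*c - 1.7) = -1.19*c^6 + 1.14*c^5 - 0.89*c^4 - 2.13*c^3 + 2.05*c^2 + 5.73*c - 0.26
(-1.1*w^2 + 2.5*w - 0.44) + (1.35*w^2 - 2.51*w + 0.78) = 0.25*w^2 - 0.00999999999999979*w + 0.34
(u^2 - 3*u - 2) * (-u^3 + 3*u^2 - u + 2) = -u^5 + 6*u^4 - 8*u^3 - u^2 - 4*u - 4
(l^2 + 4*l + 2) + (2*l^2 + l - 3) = 3*l^2 + 5*l - 1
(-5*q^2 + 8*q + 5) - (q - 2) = -5*q^2 + 7*q + 7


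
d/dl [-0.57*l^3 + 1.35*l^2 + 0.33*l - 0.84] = -1.71*l^2 + 2.7*l + 0.33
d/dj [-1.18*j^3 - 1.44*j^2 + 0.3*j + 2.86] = -3.54*j^2 - 2.88*j + 0.3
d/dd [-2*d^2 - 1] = -4*d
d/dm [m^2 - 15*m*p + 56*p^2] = 2*m - 15*p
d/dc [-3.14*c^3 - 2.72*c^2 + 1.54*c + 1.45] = -9.42*c^2 - 5.44*c + 1.54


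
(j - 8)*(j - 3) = j^2 - 11*j + 24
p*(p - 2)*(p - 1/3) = p^3 - 7*p^2/3 + 2*p/3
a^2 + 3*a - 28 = (a - 4)*(a + 7)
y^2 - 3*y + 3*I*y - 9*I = (y - 3)*(y + 3*I)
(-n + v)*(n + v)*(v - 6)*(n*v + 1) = -n^3*v^2 + 6*n^3*v - n^2*v + 6*n^2 + n*v^4 - 6*n*v^3 + v^3 - 6*v^2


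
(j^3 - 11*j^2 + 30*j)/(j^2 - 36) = j*(j - 5)/(j + 6)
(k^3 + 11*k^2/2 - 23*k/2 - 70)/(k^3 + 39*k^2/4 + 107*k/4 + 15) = 2*(2*k - 7)/(4*k + 3)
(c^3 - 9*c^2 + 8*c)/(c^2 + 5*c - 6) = c*(c - 8)/(c + 6)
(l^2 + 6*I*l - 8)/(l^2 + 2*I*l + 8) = (l + 2*I)/(l - 2*I)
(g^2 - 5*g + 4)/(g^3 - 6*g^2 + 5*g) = (g - 4)/(g*(g - 5))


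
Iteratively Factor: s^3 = (s)*(s^2) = s^2*(s)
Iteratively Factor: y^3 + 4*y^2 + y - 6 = (y - 1)*(y^2 + 5*y + 6) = (y - 1)*(y + 3)*(y + 2)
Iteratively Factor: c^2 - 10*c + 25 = (c - 5)*(c - 5)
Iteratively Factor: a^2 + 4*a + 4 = (a + 2)*(a + 2)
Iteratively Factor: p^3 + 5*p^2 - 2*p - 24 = (p - 2)*(p^2 + 7*p + 12) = (p - 2)*(p + 4)*(p + 3)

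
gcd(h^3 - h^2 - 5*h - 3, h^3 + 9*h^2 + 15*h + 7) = h^2 + 2*h + 1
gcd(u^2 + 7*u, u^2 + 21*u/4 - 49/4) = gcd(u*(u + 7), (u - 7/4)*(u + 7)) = u + 7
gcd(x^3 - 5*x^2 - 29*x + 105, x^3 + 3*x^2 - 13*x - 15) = x^2 + 2*x - 15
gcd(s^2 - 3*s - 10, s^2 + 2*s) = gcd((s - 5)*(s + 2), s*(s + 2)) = s + 2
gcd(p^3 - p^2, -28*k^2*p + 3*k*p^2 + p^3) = p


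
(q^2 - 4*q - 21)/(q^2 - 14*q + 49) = (q + 3)/(q - 7)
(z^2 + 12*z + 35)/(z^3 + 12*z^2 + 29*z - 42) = (z + 5)/(z^2 + 5*z - 6)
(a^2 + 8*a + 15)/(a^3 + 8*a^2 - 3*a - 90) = (a + 3)/(a^2 + 3*a - 18)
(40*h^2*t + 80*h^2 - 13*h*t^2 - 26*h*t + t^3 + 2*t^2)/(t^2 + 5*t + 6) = (40*h^2 - 13*h*t + t^2)/(t + 3)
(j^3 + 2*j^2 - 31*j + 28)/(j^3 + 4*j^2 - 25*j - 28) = (j - 1)/(j + 1)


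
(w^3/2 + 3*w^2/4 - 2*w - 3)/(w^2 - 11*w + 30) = (2*w^3 + 3*w^2 - 8*w - 12)/(4*(w^2 - 11*w + 30))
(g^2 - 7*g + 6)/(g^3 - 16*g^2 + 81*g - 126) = (g - 1)/(g^2 - 10*g + 21)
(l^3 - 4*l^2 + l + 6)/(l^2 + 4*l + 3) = (l^2 - 5*l + 6)/(l + 3)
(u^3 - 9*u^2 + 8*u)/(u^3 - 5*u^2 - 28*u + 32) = u/(u + 4)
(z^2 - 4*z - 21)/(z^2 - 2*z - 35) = (z + 3)/(z + 5)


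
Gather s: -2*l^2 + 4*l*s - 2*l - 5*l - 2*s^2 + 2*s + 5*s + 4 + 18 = -2*l^2 - 7*l - 2*s^2 + s*(4*l + 7) + 22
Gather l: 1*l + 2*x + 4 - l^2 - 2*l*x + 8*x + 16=-l^2 + l*(1 - 2*x) + 10*x + 20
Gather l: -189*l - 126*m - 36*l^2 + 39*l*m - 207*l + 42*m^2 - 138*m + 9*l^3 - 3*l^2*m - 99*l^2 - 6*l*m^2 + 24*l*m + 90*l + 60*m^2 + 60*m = 9*l^3 + l^2*(-3*m - 135) + l*(-6*m^2 + 63*m - 306) + 102*m^2 - 204*m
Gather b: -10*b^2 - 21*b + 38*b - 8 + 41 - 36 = -10*b^2 + 17*b - 3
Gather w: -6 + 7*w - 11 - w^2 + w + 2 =-w^2 + 8*w - 15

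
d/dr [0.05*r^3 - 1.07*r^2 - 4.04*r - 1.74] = 0.15*r^2 - 2.14*r - 4.04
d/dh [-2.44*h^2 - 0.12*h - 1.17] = -4.88*h - 0.12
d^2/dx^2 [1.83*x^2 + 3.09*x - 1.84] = 3.66000000000000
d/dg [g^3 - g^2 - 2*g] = 3*g^2 - 2*g - 2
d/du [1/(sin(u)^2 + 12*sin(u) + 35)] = -2*(sin(u) + 6)*cos(u)/(sin(u)^2 + 12*sin(u) + 35)^2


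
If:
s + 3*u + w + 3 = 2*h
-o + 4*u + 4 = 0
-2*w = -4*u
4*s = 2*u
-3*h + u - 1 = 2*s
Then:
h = -1/3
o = 4/3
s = -1/3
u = -2/3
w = -4/3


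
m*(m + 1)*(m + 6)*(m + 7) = m^4 + 14*m^3 + 55*m^2 + 42*m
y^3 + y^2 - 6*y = y*(y - 2)*(y + 3)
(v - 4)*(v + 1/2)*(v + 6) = v^3 + 5*v^2/2 - 23*v - 12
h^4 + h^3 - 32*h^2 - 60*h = h*(h - 6)*(h + 2)*(h + 5)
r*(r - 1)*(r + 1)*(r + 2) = r^4 + 2*r^3 - r^2 - 2*r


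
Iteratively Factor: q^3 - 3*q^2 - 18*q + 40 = (q - 2)*(q^2 - q - 20) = (q - 2)*(q + 4)*(q - 5)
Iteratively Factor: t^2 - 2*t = (t - 2)*(t)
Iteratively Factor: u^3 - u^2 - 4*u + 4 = (u - 1)*(u^2 - 4) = (u - 1)*(u + 2)*(u - 2)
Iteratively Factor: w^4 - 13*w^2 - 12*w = (w + 1)*(w^3 - w^2 - 12*w) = (w + 1)*(w + 3)*(w^2 - 4*w) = (w - 4)*(w + 1)*(w + 3)*(w)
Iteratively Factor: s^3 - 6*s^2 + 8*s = (s)*(s^2 - 6*s + 8) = s*(s - 2)*(s - 4)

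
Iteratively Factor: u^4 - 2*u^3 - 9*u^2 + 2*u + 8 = (u - 1)*(u^3 - u^2 - 10*u - 8) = (u - 4)*(u - 1)*(u^2 + 3*u + 2) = (u - 4)*(u - 1)*(u + 1)*(u + 2)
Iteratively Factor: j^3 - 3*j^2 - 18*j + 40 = (j - 5)*(j^2 + 2*j - 8) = (j - 5)*(j + 4)*(j - 2)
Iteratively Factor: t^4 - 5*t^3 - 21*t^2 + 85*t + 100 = (t + 4)*(t^3 - 9*t^2 + 15*t + 25) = (t - 5)*(t + 4)*(t^2 - 4*t - 5) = (t - 5)^2*(t + 4)*(t + 1)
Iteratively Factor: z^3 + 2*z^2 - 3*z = (z + 3)*(z^2 - z) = z*(z + 3)*(z - 1)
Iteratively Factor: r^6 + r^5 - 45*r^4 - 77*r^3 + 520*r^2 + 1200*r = (r - 5)*(r^5 + 6*r^4 - 15*r^3 - 152*r^2 - 240*r) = (r - 5)*(r + 4)*(r^4 + 2*r^3 - 23*r^2 - 60*r) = r*(r - 5)*(r + 4)*(r^3 + 2*r^2 - 23*r - 60) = r*(r - 5)*(r + 3)*(r + 4)*(r^2 - r - 20) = r*(r - 5)*(r + 3)*(r + 4)^2*(r - 5)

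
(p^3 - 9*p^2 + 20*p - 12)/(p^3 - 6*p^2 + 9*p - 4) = (p^2 - 8*p + 12)/(p^2 - 5*p + 4)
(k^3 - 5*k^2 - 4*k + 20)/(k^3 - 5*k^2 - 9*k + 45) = (k^2 - 4)/(k^2 - 9)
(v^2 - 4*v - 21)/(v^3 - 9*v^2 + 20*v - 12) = (v^2 - 4*v - 21)/(v^3 - 9*v^2 + 20*v - 12)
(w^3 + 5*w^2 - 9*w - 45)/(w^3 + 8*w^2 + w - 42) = (w^2 + 2*w - 15)/(w^2 + 5*w - 14)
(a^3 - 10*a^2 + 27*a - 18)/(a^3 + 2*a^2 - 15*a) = (a^2 - 7*a + 6)/(a*(a + 5))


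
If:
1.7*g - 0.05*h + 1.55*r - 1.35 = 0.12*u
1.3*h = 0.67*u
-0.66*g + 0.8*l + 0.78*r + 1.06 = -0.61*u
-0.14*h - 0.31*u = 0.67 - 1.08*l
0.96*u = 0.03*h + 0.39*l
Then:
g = 1.67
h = 0.15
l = 0.73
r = -0.93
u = 0.30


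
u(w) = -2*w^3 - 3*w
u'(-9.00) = -489.00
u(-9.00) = 1485.00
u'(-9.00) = -489.00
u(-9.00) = 1485.00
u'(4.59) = -129.41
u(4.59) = -207.18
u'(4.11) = -104.35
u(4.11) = -151.18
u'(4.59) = -129.41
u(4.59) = -207.18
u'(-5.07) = -157.23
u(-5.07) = 275.86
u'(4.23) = -110.36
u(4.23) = -164.06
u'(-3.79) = -89.18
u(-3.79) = 120.25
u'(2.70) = -46.74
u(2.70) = -47.47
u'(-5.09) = -158.45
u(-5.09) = 279.01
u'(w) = -6*w^2 - 3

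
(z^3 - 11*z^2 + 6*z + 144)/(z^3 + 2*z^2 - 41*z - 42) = (z^2 - 5*z - 24)/(z^2 + 8*z + 7)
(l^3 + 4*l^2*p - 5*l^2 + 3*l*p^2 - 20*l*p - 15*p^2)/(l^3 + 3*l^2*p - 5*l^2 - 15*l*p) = (l + p)/l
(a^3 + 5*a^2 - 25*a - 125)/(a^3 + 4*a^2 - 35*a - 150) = (a - 5)/(a - 6)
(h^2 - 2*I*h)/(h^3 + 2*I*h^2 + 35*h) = (h - 2*I)/(h^2 + 2*I*h + 35)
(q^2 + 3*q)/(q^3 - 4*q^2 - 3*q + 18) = q*(q + 3)/(q^3 - 4*q^2 - 3*q + 18)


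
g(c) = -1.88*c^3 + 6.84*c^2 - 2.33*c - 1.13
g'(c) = -5.64*c^2 + 13.68*c - 2.33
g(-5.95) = 650.90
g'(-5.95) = -283.40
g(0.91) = 1.00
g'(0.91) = 5.45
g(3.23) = -0.65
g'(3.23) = -16.99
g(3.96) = -19.84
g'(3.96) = -36.60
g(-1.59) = 27.42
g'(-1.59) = -38.34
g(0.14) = -1.33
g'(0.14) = -0.53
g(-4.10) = 252.97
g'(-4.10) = -153.23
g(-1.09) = 11.97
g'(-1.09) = -23.94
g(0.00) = -1.13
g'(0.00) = -2.33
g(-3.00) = 118.18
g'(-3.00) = -94.13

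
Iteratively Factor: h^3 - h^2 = (h)*(h^2 - h) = h^2*(h - 1)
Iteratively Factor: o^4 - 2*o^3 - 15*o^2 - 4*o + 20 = (o - 1)*(o^3 - o^2 - 16*o - 20) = (o - 5)*(o - 1)*(o^2 + 4*o + 4) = (o - 5)*(o - 1)*(o + 2)*(o + 2)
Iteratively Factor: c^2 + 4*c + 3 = (c + 3)*(c + 1)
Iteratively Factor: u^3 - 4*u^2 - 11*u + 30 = (u - 2)*(u^2 - 2*u - 15) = (u - 2)*(u + 3)*(u - 5)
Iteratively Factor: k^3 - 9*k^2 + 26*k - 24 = (k - 2)*(k^2 - 7*k + 12) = (k - 3)*(k - 2)*(k - 4)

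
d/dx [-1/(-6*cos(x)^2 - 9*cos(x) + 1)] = 3*(4*cos(x) + 3)*sin(x)/(6*cos(x)^2 + 9*cos(x) - 1)^2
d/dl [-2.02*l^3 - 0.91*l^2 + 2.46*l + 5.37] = -6.06*l^2 - 1.82*l + 2.46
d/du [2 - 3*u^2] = -6*u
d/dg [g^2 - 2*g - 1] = 2*g - 2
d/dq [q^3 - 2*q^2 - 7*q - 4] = 3*q^2 - 4*q - 7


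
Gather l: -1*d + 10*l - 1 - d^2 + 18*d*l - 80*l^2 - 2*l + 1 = -d^2 - d - 80*l^2 + l*(18*d + 8)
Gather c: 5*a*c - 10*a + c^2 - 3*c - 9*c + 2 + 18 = -10*a + c^2 + c*(5*a - 12) + 20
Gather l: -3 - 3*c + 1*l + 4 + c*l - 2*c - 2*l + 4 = -5*c + l*(c - 1) + 5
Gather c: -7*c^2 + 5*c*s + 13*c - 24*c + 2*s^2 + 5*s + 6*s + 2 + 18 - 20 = -7*c^2 + c*(5*s - 11) + 2*s^2 + 11*s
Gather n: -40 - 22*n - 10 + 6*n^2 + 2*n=6*n^2 - 20*n - 50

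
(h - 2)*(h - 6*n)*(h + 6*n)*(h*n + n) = h^4*n - h^3*n - 36*h^2*n^3 - 2*h^2*n + 36*h*n^3 + 72*n^3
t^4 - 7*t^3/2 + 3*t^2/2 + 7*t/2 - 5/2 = (t - 5/2)*(t - 1)^2*(t + 1)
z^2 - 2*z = z*(z - 2)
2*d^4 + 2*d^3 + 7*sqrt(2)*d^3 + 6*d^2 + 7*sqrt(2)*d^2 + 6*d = d*(d + 3*sqrt(2))*(sqrt(2)*d + 1)*(sqrt(2)*d + sqrt(2))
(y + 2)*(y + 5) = y^2 + 7*y + 10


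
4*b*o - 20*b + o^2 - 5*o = (4*b + o)*(o - 5)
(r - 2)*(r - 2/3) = r^2 - 8*r/3 + 4/3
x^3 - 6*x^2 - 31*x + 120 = (x - 8)*(x - 3)*(x + 5)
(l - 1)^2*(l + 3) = l^3 + l^2 - 5*l + 3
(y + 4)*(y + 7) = y^2 + 11*y + 28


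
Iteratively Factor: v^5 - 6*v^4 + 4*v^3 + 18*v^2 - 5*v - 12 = (v + 1)*(v^4 - 7*v^3 + 11*v^2 + 7*v - 12) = (v - 4)*(v + 1)*(v^3 - 3*v^2 - v + 3) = (v - 4)*(v + 1)^2*(v^2 - 4*v + 3) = (v - 4)*(v - 3)*(v + 1)^2*(v - 1)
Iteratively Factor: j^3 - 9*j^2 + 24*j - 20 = (j - 2)*(j^2 - 7*j + 10) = (j - 2)^2*(j - 5)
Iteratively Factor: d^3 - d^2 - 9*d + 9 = (d - 1)*(d^2 - 9) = (d - 1)*(d + 3)*(d - 3)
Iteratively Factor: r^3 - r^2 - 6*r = (r - 3)*(r^2 + 2*r) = r*(r - 3)*(r + 2)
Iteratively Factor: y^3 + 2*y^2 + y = (y)*(y^2 + 2*y + 1) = y*(y + 1)*(y + 1)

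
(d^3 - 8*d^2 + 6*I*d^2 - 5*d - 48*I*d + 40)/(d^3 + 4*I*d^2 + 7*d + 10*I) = (d - 8)/(d - 2*I)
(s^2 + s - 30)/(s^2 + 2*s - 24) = (s - 5)/(s - 4)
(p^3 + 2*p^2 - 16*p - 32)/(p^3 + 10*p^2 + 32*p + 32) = (p - 4)/(p + 4)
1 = 1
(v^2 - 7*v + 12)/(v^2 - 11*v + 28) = (v - 3)/(v - 7)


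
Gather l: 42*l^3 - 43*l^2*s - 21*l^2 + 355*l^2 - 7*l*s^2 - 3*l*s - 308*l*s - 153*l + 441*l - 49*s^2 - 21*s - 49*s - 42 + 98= 42*l^3 + l^2*(334 - 43*s) + l*(-7*s^2 - 311*s + 288) - 49*s^2 - 70*s + 56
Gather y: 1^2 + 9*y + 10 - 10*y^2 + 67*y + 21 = -10*y^2 + 76*y + 32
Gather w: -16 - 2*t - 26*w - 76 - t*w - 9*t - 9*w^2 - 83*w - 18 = -11*t - 9*w^2 + w*(-t - 109) - 110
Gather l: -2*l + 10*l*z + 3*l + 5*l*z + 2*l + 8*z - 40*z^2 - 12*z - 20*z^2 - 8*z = l*(15*z + 3) - 60*z^2 - 12*z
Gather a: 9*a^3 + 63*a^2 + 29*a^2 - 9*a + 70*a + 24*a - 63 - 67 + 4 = 9*a^3 + 92*a^2 + 85*a - 126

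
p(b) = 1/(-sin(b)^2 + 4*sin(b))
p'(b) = (2*sin(b)*cos(b) - 4*cos(b))/(-sin(b)^2 + 4*sin(b))^2 = 2*(sin(b) - 2)*cos(b)/((sin(b) - 4)^2*sin(b)^2)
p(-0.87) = -0.27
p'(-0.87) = -0.27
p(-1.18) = -0.22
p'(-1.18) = -0.11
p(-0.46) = -0.51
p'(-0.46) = -1.13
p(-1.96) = -0.22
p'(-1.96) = 0.11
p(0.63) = 0.50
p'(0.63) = -0.56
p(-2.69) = -0.52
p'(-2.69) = 1.17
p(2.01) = 0.36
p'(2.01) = 0.12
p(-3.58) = 0.66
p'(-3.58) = 1.24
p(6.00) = -0.84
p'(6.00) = -3.06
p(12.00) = -0.41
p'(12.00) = -0.72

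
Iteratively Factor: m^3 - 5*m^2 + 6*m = (m - 3)*(m^2 - 2*m) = m*(m - 3)*(m - 2)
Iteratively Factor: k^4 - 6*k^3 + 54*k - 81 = (k - 3)*(k^3 - 3*k^2 - 9*k + 27) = (k - 3)*(k + 3)*(k^2 - 6*k + 9) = (k - 3)^2*(k + 3)*(k - 3)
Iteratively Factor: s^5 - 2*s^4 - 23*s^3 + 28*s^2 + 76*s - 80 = (s - 1)*(s^4 - s^3 - 24*s^2 + 4*s + 80) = (s - 1)*(s + 2)*(s^3 - 3*s^2 - 18*s + 40) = (s - 5)*(s - 1)*(s + 2)*(s^2 + 2*s - 8) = (s - 5)*(s - 1)*(s + 2)*(s + 4)*(s - 2)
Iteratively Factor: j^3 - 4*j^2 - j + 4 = (j - 1)*(j^2 - 3*j - 4) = (j - 4)*(j - 1)*(j + 1)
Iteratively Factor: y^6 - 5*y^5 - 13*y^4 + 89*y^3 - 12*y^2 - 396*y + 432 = (y - 3)*(y^5 - 2*y^4 - 19*y^3 + 32*y^2 + 84*y - 144) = (y - 3)*(y + 3)*(y^4 - 5*y^3 - 4*y^2 + 44*y - 48) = (y - 3)*(y - 2)*(y + 3)*(y^3 - 3*y^2 - 10*y + 24) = (y - 3)*(y - 2)*(y + 3)^2*(y^2 - 6*y + 8) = (y - 4)*(y - 3)*(y - 2)*(y + 3)^2*(y - 2)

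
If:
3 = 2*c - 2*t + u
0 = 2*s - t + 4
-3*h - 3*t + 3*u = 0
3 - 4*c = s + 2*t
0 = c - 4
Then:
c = 4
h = -47/5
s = -21/5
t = -22/5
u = -69/5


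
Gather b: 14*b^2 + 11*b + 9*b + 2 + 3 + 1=14*b^2 + 20*b + 6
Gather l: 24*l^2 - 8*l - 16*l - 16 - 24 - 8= 24*l^2 - 24*l - 48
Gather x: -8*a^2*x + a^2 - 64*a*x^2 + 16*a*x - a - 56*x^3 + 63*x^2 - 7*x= a^2 - a - 56*x^3 + x^2*(63 - 64*a) + x*(-8*a^2 + 16*a - 7)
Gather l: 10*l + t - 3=10*l + t - 3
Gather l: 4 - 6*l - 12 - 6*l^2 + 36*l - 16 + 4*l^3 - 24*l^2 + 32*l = 4*l^3 - 30*l^2 + 62*l - 24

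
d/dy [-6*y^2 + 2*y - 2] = 2 - 12*y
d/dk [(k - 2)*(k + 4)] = 2*k + 2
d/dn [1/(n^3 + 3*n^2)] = 3*(-n - 2)/(n^3*(n + 3)^2)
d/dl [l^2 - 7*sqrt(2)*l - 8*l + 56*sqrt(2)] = 2*l - 7*sqrt(2) - 8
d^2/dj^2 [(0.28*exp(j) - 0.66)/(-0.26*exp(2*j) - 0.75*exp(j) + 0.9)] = (-0.018928*exp(4*j) + 0.233064*exp(3*j) - 0.00702000000000014*exp(2*j) + 0.80001*exp(j) + 0.2187)*exp(j)/(0.017576*exp(6*j) + 0.1521*exp(5*j) + 0.25623*exp(4*j) - 0.631125*exp(3*j) - 0.88695*exp(2*j) + 1.8225*exp(j) - 0.729)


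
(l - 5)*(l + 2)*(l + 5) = l^3 + 2*l^2 - 25*l - 50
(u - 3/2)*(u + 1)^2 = u^3 + u^2/2 - 2*u - 3/2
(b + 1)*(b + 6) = b^2 + 7*b + 6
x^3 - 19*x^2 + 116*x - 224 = (x - 8)*(x - 7)*(x - 4)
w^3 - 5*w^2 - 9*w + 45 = (w - 5)*(w - 3)*(w + 3)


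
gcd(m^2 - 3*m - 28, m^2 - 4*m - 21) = m - 7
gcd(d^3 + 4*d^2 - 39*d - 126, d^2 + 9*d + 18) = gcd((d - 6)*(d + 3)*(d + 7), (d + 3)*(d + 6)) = d + 3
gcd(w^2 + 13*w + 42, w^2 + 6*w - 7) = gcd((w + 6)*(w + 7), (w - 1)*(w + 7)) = w + 7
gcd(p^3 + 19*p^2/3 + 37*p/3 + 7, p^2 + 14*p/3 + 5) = p + 3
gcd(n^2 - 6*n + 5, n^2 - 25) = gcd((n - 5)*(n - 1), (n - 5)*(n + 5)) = n - 5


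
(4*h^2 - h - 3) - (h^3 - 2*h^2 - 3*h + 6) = -h^3 + 6*h^2 + 2*h - 9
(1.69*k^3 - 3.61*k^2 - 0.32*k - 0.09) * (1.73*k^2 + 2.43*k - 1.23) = 2.9237*k^5 - 2.1386*k^4 - 11.4046*k^3 + 3.507*k^2 + 0.1749*k + 0.1107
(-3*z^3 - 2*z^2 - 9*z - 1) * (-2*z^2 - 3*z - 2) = 6*z^5 + 13*z^4 + 30*z^3 + 33*z^2 + 21*z + 2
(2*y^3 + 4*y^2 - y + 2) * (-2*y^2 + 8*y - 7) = -4*y^5 + 8*y^4 + 20*y^3 - 40*y^2 + 23*y - 14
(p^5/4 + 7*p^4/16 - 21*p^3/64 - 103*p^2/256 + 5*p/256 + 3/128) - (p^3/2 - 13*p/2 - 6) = p^5/4 + 7*p^4/16 - 53*p^3/64 - 103*p^2/256 + 1669*p/256 + 771/128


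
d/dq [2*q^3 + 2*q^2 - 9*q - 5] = 6*q^2 + 4*q - 9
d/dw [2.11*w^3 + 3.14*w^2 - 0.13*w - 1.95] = 6.33*w^2 + 6.28*w - 0.13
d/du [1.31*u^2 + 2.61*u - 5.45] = 2.62*u + 2.61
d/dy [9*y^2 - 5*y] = 18*y - 5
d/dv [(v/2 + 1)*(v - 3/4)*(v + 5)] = 3*v^2/2 + 25*v/4 + 19/8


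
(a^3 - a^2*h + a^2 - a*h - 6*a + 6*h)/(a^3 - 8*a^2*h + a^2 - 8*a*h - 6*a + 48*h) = (a - h)/(a - 8*h)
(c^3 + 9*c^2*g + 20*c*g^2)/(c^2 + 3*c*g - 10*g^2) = c*(c + 4*g)/(c - 2*g)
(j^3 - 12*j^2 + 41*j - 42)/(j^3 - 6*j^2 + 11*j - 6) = (j - 7)/(j - 1)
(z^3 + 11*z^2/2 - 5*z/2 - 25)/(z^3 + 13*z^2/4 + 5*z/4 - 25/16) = 8*(z^2 + 3*z - 10)/(8*z^2 + 6*z - 5)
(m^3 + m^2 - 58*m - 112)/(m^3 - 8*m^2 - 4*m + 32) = (m + 7)/(m - 2)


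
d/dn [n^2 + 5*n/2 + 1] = 2*n + 5/2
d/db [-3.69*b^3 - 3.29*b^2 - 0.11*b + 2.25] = -11.07*b^2 - 6.58*b - 0.11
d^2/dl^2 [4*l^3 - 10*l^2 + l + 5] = 24*l - 20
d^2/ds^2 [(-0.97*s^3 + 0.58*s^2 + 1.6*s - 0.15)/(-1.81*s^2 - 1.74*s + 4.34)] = (3.5527136788005e-15*s^5 + 8.88178419700125e-15*s^4 + 14.282804*s^3 - 68.338614*s^2 + 37.045812*s - 42.749516)/(5.929741*s^6 + 17.101242*s^5 - 26.214954*s^4 - 76.742352*s^3 + 62.857956*s^2 + 98.321832*s - 81.746504)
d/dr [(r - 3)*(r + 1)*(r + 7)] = 3*r^2 + 10*r - 17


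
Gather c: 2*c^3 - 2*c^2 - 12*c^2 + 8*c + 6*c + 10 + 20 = 2*c^3 - 14*c^2 + 14*c + 30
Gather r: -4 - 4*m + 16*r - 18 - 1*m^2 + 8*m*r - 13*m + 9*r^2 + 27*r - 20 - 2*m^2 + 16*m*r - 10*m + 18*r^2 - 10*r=-3*m^2 - 27*m + 27*r^2 + r*(24*m + 33) - 42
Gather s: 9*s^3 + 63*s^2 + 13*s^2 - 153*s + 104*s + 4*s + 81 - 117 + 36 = 9*s^3 + 76*s^2 - 45*s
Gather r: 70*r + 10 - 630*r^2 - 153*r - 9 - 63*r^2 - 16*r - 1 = -693*r^2 - 99*r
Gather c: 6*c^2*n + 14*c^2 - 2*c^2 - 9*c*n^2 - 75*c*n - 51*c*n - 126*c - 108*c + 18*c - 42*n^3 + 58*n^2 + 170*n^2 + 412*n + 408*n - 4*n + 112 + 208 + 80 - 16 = c^2*(6*n + 12) + c*(-9*n^2 - 126*n - 216) - 42*n^3 + 228*n^2 + 816*n + 384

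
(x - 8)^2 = x^2 - 16*x + 64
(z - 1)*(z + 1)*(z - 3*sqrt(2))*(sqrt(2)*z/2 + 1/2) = sqrt(2)*z^4/2 - 5*z^3/2 - 2*sqrt(2)*z^2 + 5*z/2 + 3*sqrt(2)/2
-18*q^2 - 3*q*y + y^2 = (-6*q + y)*(3*q + y)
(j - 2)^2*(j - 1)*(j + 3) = j^4 - 2*j^3 - 7*j^2 + 20*j - 12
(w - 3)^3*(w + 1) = w^4 - 8*w^3 + 18*w^2 - 27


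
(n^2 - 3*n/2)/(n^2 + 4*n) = (n - 3/2)/(n + 4)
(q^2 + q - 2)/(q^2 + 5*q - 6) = (q + 2)/(q + 6)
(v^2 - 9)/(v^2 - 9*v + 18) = (v + 3)/(v - 6)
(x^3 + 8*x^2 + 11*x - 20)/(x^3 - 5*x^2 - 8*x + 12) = (x^2 + 9*x + 20)/(x^2 - 4*x - 12)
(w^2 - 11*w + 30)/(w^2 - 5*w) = (w - 6)/w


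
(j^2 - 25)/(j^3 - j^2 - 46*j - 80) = (j - 5)/(j^2 - 6*j - 16)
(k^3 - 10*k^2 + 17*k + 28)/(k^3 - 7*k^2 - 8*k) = (k^2 - 11*k + 28)/(k*(k - 8))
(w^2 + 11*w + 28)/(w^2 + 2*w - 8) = (w + 7)/(w - 2)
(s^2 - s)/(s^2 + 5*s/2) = 2*(s - 1)/(2*s + 5)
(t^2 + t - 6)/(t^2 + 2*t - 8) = (t + 3)/(t + 4)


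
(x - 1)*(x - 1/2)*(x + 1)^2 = x^4 + x^3/2 - 3*x^2/2 - x/2 + 1/2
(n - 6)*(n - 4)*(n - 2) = n^3 - 12*n^2 + 44*n - 48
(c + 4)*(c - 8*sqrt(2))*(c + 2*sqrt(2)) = c^3 - 6*sqrt(2)*c^2 + 4*c^2 - 24*sqrt(2)*c - 32*c - 128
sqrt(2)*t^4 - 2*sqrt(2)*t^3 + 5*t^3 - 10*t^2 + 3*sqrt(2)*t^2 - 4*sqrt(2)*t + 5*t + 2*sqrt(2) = (t - 1)^2*(t + 2*sqrt(2))*(sqrt(2)*t + 1)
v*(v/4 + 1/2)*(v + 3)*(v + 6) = v^4/4 + 11*v^3/4 + 9*v^2 + 9*v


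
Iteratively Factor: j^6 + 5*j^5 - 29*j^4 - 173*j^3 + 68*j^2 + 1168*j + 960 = (j + 1)*(j^5 + 4*j^4 - 33*j^3 - 140*j^2 + 208*j + 960) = (j + 1)*(j + 4)*(j^4 - 33*j^2 - 8*j + 240) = (j + 1)*(j + 4)^2*(j^3 - 4*j^2 - 17*j + 60) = (j - 3)*(j + 1)*(j + 4)^2*(j^2 - j - 20) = (j - 5)*(j - 3)*(j + 1)*(j + 4)^2*(j + 4)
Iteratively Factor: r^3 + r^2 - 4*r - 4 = (r + 1)*(r^2 - 4) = (r + 1)*(r + 2)*(r - 2)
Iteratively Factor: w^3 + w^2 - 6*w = (w - 2)*(w^2 + 3*w) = (w - 2)*(w + 3)*(w)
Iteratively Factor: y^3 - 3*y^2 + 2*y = (y - 1)*(y^2 - 2*y) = (y - 2)*(y - 1)*(y)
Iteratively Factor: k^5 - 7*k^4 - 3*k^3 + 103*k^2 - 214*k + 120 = (k - 1)*(k^4 - 6*k^3 - 9*k^2 + 94*k - 120) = (k - 1)*(k + 4)*(k^3 - 10*k^2 + 31*k - 30) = (k - 3)*(k - 1)*(k + 4)*(k^2 - 7*k + 10) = (k - 3)*(k - 2)*(k - 1)*(k + 4)*(k - 5)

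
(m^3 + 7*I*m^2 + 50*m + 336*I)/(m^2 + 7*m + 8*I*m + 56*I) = (m^2 - I*m + 42)/(m + 7)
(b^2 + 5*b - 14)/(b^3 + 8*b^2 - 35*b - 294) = (b - 2)/(b^2 + b - 42)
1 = 1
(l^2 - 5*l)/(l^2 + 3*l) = (l - 5)/(l + 3)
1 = 1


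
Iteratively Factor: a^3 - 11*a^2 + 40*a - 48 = (a - 4)*(a^2 - 7*a + 12) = (a - 4)^2*(a - 3)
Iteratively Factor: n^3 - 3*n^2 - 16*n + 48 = (n + 4)*(n^2 - 7*n + 12) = (n - 3)*(n + 4)*(n - 4)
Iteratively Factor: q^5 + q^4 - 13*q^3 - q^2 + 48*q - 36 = (q - 1)*(q^4 + 2*q^3 - 11*q^2 - 12*q + 36) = (q - 1)*(q + 3)*(q^3 - q^2 - 8*q + 12) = (q - 2)*(q - 1)*(q + 3)*(q^2 + q - 6) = (q - 2)*(q - 1)*(q + 3)^2*(q - 2)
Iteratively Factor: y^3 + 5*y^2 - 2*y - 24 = (y - 2)*(y^2 + 7*y + 12) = (y - 2)*(y + 4)*(y + 3)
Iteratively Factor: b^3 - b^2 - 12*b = (b + 3)*(b^2 - 4*b) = b*(b + 3)*(b - 4)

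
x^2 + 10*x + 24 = (x + 4)*(x + 6)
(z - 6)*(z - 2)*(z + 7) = z^3 - z^2 - 44*z + 84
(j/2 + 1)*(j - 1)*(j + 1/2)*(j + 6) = j^4/2 + 15*j^3/4 + 15*j^2/4 - 5*j - 3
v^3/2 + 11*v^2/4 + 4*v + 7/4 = (v/2 + 1/2)*(v + 1)*(v + 7/2)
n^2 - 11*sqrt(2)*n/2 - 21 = (n - 7*sqrt(2))*(n + 3*sqrt(2)/2)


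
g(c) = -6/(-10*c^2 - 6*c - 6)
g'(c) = -6*(20*c + 6)/(-10*c^2 - 6*c - 6)^2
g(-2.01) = 0.17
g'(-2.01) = 0.17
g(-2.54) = 0.11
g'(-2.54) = 0.09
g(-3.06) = 0.07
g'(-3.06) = 0.05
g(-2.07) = 0.16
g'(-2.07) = 0.16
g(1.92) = 0.11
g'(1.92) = -0.09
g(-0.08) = 1.07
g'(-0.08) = -0.85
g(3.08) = 0.05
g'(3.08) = -0.03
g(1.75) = 0.13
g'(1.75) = -0.11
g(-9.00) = 0.01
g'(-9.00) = 0.00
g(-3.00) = 0.08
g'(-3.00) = 0.05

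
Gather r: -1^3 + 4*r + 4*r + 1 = 8*r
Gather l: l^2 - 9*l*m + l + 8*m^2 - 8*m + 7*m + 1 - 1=l^2 + l*(1 - 9*m) + 8*m^2 - m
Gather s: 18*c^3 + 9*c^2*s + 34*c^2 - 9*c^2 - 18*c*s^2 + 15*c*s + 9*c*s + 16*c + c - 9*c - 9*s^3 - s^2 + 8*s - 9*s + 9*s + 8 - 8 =18*c^3 + 25*c^2 + 8*c - 9*s^3 + s^2*(-18*c - 1) + s*(9*c^2 + 24*c + 8)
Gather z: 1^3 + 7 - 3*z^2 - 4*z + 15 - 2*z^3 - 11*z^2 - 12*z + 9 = -2*z^3 - 14*z^2 - 16*z + 32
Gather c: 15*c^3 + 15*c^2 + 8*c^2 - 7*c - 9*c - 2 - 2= 15*c^3 + 23*c^2 - 16*c - 4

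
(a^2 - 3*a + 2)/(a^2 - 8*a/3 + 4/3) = 3*(a - 1)/(3*a - 2)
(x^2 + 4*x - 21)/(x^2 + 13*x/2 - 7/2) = 2*(x - 3)/(2*x - 1)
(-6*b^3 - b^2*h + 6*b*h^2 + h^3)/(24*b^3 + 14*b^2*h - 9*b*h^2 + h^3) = (-6*b^2 + 5*b*h + h^2)/(24*b^2 - 10*b*h + h^2)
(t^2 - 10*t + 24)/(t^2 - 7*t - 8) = (-t^2 + 10*t - 24)/(-t^2 + 7*t + 8)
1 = 1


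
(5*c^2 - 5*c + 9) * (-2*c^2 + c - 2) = -10*c^4 + 15*c^3 - 33*c^2 + 19*c - 18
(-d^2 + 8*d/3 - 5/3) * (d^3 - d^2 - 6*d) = -d^5 + 11*d^4/3 + 5*d^3/3 - 43*d^2/3 + 10*d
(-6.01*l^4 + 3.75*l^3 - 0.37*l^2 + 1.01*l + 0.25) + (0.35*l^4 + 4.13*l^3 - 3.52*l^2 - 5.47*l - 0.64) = -5.66*l^4 + 7.88*l^3 - 3.89*l^2 - 4.46*l - 0.39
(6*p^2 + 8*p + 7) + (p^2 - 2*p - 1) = 7*p^2 + 6*p + 6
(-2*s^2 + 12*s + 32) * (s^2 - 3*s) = -2*s^4 + 18*s^3 - 4*s^2 - 96*s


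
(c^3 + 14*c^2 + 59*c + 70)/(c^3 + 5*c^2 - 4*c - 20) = (c + 7)/(c - 2)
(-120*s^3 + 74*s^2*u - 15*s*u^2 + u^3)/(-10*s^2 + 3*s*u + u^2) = (-120*s^3 + 74*s^2*u - 15*s*u^2 + u^3)/(-10*s^2 + 3*s*u + u^2)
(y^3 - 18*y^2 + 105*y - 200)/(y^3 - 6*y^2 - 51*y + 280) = (y - 5)/(y + 7)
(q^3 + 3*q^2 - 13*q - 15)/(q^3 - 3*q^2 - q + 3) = (q + 5)/(q - 1)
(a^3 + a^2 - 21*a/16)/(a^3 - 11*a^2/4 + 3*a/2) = (a + 7/4)/(a - 2)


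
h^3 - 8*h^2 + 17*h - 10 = (h - 5)*(h - 2)*(h - 1)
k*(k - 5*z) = k^2 - 5*k*z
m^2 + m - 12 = (m - 3)*(m + 4)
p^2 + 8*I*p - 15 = (p + 3*I)*(p + 5*I)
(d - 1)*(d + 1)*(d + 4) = d^3 + 4*d^2 - d - 4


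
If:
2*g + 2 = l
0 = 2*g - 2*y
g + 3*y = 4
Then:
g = 1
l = 4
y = 1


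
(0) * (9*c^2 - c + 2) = 0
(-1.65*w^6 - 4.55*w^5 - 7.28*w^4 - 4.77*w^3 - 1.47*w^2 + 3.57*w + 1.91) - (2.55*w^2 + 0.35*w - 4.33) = -1.65*w^6 - 4.55*w^5 - 7.28*w^4 - 4.77*w^3 - 4.02*w^2 + 3.22*w + 6.24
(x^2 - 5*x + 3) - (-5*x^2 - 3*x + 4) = 6*x^2 - 2*x - 1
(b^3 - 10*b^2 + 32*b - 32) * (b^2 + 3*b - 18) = b^5 - 7*b^4 - 16*b^3 + 244*b^2 - 672*b + 576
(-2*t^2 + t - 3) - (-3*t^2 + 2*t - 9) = t^2 - t + 6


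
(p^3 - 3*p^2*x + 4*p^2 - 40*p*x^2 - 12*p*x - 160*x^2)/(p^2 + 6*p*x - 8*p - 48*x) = (p^3 - 3*p^2*x + 4*p^2 - 40*p*x^2 - 12*p*x - 160*x^2)/(p^2 + 6*p*x - 8*p - 48*x)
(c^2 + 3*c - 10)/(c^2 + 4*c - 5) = (c - 2)/(c - 1)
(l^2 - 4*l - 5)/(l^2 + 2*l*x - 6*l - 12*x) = (l^2 - 4*l - 5)/(l^2 + 2*l*x - 6*l - 12*x)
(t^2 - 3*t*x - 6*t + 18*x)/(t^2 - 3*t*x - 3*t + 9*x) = (t - 6)/(t - 3)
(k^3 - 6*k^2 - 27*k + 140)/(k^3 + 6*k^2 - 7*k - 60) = (k^2 - 11*k + 28)/(k^2 + k - 12)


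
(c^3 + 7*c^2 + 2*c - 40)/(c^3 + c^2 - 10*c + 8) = (c + 5)/(c - 1)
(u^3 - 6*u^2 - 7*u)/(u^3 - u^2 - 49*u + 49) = u*(u + 1)/(u^2 + 6*u - 7)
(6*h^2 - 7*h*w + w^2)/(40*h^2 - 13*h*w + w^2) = (6*h^2 - 7*h*w + w^2)/(40*h^2 - 13*h*w + w^2)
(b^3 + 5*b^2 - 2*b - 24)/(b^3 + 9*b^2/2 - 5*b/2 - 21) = 2*(b + 4)/(2*b + 7)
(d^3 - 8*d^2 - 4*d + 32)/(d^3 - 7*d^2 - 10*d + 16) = (d - 2)/(d - 1)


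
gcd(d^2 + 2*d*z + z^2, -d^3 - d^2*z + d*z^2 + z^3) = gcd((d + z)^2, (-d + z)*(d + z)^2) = d^2 + 2*d*z + z^2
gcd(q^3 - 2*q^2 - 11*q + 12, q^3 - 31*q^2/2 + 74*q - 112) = q - 4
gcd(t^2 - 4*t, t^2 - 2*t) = t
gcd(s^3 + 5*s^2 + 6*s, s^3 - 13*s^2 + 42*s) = s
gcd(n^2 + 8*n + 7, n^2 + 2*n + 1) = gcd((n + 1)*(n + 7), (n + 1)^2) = n + 1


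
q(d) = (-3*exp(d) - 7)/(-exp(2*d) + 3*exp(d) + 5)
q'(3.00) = -0.26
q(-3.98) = -1.40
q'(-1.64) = 0.02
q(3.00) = 0.20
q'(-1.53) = 0.02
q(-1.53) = -1.37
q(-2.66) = -1.39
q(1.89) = 1.42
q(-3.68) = -1.39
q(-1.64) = -1.37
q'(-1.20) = 0.01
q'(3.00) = -0.26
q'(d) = (-3*exp(d) - 7)*(2*exp(2*d) - 3*exp(d))/(-exp(2*d) + 3*exp(d) + 5)^2 - 3*exp(d)/(-exp(2*d) + 3*exp(d) + 5)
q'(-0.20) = -0.13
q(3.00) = 0.20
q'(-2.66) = 0.01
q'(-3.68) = 0.01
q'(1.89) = -4.02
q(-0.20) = -1.39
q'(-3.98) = 0.00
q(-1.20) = -1.36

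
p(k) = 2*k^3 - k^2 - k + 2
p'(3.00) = 47.00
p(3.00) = 44.00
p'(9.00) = 467.00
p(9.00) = 1370.00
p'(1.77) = 14.26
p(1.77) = 8.19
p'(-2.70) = 48.14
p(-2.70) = -41.96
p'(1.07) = 3.73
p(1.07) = 2.24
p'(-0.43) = 0.97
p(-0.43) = 2.09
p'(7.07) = 284.77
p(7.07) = 651.73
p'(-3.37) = 73.88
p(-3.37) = -82.53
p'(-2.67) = 47.11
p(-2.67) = -40.53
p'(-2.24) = 33.59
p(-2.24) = -23.26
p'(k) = 6*k^2 - 2*k - 1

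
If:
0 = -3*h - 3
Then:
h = -1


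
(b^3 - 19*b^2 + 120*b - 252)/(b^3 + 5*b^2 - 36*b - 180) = (b^2 - 13*b + 42)/(b^2 + 11*b + 30)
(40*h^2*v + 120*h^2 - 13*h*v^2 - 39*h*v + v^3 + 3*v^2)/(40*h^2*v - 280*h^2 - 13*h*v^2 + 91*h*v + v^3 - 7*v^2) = (v + 3)/(v - 7)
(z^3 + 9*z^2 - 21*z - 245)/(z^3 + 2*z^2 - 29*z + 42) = (z^2 + 2*z - 35)/(z^2 - 5*z + 6)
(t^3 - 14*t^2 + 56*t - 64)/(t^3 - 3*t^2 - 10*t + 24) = (t - 8)/(t + 3)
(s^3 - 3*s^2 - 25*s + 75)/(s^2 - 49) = (s^3 - 3*s^2 - 25*s + 75)/(s^2 - 49)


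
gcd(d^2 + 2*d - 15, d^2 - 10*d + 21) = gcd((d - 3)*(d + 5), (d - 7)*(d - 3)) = d - 3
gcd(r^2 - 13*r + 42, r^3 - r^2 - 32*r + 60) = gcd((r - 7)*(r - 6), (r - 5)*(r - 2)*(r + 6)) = 1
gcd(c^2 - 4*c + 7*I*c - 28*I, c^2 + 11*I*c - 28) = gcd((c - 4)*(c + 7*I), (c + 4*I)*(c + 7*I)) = c + 7*I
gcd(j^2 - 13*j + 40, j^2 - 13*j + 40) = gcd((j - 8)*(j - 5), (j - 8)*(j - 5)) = j^2 - 13*j + 40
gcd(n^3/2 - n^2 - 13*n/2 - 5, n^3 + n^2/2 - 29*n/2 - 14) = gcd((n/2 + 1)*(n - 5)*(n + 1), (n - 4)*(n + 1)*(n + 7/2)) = n + 1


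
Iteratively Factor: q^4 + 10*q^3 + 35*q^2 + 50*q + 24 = (q + 2)*(q^3 + 8*q^2 + 19*q + 12) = (q + 1)*(q + 2)*(q^2 + 7*q + 12) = (q + 1)*(q + 2)*(q + 3)*(q + 4)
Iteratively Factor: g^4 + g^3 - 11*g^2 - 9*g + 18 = (g + 3)*(g^3 - 2*g^2 - 5*g + 6) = (g - 1)*(g + 3)*(g^2 - g - 6) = (g - 3)*(g - 1)*(g + 3)*(g + 2)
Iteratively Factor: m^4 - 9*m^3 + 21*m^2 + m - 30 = (m - 3)*(m^3 - 6*m^2 + 3*m + 10) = (m - 3)*(m - 2)*(m^2 - 4*m - 5) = (m - 3)*(m - 2)*(m + 1)*(m - 5)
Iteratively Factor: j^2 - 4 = (j - 2)*(j + 2)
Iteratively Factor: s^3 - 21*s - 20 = (s - 5)*(s^2 + 5*s + 4) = (s - 5)*(s + 1)*(s + 4)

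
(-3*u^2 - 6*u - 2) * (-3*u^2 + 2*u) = 9*u^4 + 12*u^3 - 6*u^2 - 4*u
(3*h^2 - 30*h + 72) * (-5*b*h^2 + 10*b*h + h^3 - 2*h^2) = -15*b*h^4 + 180*b*h^3 - 660*b*h^2 + 720*b*h + 3*h^5 - 36*h^4 + 132*h^3 - 144*h^2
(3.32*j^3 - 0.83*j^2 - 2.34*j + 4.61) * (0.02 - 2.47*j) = -8.2004*j^4 + 2.1165*j^3 + 5.7632*j^2 - 11.4335*j + 0.0922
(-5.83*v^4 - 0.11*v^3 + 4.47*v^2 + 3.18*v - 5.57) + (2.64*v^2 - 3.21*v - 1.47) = -5.83*v^4 - 0.11*v^3 + 7.11*v^2 - 0.0299999999999998*v - 7.04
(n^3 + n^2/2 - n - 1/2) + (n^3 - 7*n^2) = 2*n^3 - 13*n^2/2 - n - 1/2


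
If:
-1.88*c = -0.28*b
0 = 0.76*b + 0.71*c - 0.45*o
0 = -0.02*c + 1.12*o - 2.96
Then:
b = 1.38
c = 0.20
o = 2.65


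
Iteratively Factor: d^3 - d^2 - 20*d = (d + 4)*(d^2 - 5*d) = (d - 5)*(d + 4)*(d)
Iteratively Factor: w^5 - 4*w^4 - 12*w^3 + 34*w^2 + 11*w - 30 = (w + 1)*(w^4 - 5*w^3 - 7*w^2 + 41*w - 30) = (w - 2)*(w + 1)*(w^3 - 3*w^2 - 13*w + 15) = (w - 2)*(w + 1)*(w + 3)*(w^2 - 6*w + 5) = (w - 5)*(w - 2)*(w + 1)*(w + 3)*(w - 1)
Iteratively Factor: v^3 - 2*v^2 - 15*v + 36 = (v - 3)*(v^2 + v - 12) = (v - 3)^2*(v + 4)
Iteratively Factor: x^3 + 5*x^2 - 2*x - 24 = (x - 2)*(x^2 + 7*x + 12) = (x - 2)*(x + 3)*(x + 4)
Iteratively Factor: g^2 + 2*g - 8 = (g + 4)*(g - 2)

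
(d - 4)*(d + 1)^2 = d^3 - 2*d^2 - 7*d - 4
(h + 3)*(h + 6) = h^2 + 9*h + 18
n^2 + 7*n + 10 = (n + 2)*(n + 5)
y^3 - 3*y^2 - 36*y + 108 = (y - 6)*(y - 3)*(y + 6)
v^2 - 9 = (v - 3)*(v + 3)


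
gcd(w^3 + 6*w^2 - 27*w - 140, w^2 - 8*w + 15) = w - 5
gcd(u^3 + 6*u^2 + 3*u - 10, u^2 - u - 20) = 1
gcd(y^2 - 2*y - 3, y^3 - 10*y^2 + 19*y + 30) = y + 1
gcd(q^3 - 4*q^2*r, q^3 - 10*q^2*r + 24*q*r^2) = q^2 - 4*q*r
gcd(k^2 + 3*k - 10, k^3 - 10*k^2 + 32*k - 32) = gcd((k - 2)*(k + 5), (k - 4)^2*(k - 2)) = k - 2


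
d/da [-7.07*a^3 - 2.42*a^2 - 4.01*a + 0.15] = -21.21*a^2 - 4.84*a - 4.01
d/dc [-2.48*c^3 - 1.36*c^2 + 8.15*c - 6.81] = -7.44*c^2 - 2.72*c + 8.15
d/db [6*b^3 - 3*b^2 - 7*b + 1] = 18*b^2 - 6*b - 7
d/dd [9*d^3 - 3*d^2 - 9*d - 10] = 27*d^2 - 6*d - 9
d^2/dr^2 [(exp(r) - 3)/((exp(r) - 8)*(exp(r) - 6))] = (exp(4*r) + 2*exp(3*r) - 162*exp(2*r) + 660*exp(r) + 288)*exp(r)/(exp(6*r) - 42*exp(5*r) + 732*exp(4*r) - 6776*exp(3*r) + 35136*exp(2*r) - 96768*exp(r) + 110592)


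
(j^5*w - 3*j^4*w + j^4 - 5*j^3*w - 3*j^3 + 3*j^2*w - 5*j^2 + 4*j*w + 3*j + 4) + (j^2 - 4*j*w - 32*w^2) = j^5*w - 3*j^4*w + j^4 - 5*j^3*w - 3*j^3 + 3*j^2*w - 4*j^2 + 3*j - 32*w^2 + 4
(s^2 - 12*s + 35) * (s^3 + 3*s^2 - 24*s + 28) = s^5 - 9*s^4 - 25*s^3 + 421*s^2 - 1176*s + 980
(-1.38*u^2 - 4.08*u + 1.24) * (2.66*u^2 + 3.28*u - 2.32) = -3.6708*u^4 - 15.3792*u^3 - 6.8824*u^2 + 13.5328*u - 2.8768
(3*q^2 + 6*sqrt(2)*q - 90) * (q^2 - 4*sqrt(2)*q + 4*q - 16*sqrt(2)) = 3*q^4 - 6*sqrt(2)*q^3 + 12*q^3 - 138*q^2 - 24*sqrt(2)*q^2 - 552*q + 360*sqrt(2)*q + 1440*sqrt(2)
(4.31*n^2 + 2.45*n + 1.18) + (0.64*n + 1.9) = 4.31*n^2 + 3.09*n + 3.08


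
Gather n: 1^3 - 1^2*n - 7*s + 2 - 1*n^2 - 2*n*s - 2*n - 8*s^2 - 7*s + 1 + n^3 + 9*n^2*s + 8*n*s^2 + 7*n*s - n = n^3 + n^2*(9*s - 1) + n*(8*s^2 + 5*s - 4) - 8*s^2 - 14*s + 4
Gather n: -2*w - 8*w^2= -8*w^2 - 2*w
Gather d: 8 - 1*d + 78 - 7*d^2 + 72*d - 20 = -7*d^2 + 71*d + 66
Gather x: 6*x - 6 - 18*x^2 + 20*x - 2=-18*x^2 + 26*x - 8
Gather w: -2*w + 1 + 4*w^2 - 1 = 4*w^2 - 2*w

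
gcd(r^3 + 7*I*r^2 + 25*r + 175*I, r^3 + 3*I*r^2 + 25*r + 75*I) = r^2 + 25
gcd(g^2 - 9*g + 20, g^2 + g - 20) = g - 4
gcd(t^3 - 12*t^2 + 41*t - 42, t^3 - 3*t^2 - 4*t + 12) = t^2 - 5*t + 6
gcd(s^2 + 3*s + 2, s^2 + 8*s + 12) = s + 2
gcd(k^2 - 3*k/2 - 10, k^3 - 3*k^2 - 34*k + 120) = k - 4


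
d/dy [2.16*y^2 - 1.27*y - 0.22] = 4.32*y - 1.27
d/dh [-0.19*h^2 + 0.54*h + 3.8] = 0.54 - 0.38*h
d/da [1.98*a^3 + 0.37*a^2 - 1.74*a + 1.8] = 5.94*a^2 + 0.74*a - 1.74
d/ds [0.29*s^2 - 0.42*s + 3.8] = 0.58*s - 0.42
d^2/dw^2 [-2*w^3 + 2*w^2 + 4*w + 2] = 4 - 12*w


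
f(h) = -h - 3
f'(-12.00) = -1.00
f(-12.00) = 9.00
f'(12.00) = -1.00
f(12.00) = -15.00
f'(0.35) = -1.00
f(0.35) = -3.35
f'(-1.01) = -1.00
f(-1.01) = -1.99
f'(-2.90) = -1.00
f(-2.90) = -0.10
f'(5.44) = -1.00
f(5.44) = -8.44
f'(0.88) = -1.00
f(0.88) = -3.88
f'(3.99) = -1.00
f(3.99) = -6.99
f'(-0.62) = -1.00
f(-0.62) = -2.38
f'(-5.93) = -1.00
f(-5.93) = 2.93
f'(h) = -1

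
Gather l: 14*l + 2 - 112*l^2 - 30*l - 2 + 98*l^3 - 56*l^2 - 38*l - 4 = 98*l^3 - 168*l^2 - 54*l - 4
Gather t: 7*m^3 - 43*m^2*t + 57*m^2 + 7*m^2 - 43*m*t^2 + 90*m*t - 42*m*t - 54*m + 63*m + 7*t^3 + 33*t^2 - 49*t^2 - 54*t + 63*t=7*m^3 + 64*m^2 + 9*m + 7*t^3 + t^2*(-43*m - 16) + t*(-43*m^2 + 48*m + 9)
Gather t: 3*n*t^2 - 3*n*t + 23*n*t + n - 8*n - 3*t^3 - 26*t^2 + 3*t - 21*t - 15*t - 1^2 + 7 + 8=-7*n - 3*t^3 + t^2*(3*n - 26) + t*(20*n - 33) + 14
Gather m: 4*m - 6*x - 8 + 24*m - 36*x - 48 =28*m - 42*x - 56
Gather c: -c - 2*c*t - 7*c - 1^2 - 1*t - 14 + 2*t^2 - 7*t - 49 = c*(-2*t - 8) + 2*t^2 - 8*t - 64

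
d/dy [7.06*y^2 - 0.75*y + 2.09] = 14.12*y - 0.75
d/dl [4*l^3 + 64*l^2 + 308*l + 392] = 12*l^2 + 128*l + 308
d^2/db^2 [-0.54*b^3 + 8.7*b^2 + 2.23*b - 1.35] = 17.4 - 3.24*b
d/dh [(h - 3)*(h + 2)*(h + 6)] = 3*h^2 + 10*h - 12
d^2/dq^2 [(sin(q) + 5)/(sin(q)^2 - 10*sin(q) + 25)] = (-sin(q)^3 - 40*sin(q)^2 - 73*sin(q) + 50)/(sin(q) - 5)^4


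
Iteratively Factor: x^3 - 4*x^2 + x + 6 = (x + 1)*(x^2 - 5*x + 6) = (x - 2)*(x + 1)*(x - 3)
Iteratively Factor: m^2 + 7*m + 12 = (m + 4)*(m + 3)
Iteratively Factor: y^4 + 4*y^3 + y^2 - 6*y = (y - 1)*(y^3 + 5*y^2 + 6*y) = (y - 1)*(y + 2)*(y^2 + 3*y) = y*(y - 1)*(y + 2)*(y + 3)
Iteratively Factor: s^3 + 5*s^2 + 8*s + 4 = (s + 2)*(s^2 + 3*s + 2) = (s + 2)^2*(s + 1)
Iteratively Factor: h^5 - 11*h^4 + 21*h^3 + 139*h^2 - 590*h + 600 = (h - 2)*(h^4 - 9*h^3 + 3*h^2 + 145*h - 300) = (h - 3)*(h - 2)*(h^3 - 6*h^2 - 15*h + 100) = (h - 3)*(h - 2)*(h + 4)*(h^2 - 10*h + 25) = (h - 5)*(h - 3)*(h - 2)*(h + 4)*(h - 5)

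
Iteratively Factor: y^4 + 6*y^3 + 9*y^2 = (y)*(y^3 + 6*y^2 + 9*y) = y*(y + 3)*(y^2 + 3*y) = y*(y + 3)^2*(y)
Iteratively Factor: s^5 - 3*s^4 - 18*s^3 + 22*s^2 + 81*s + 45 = (s + 3)*(s^4 - 6*s^3 + 22*s + 15) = (s + 1)*(s + 3)*(s^3 - 7*s^2 + 7*s + 15) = (s - 5)*(s + 1)*(s + 3)*(s^2 - 2*s - 3) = (s - 5)*(s + 1)^2*(s + 3)*(s - 3)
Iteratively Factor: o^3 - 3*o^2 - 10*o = (o + 2)*(o^2 - 5*o) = o*(o + 2)*(o - 5)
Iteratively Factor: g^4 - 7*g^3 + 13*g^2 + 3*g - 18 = (g + 1)*(g^3 - 8*g^2 + 21*g - 18) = (g - 3)*(g + 1)*(g^2 - 5*g + 6) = (g - 3)^2*(g + 1)*(g - 2)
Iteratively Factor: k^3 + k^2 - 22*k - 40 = (k - 5)*(k^2 + 6*k + 8) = (k - 5)*(k + 2)*(k + 4)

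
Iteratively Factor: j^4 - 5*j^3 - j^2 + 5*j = (j)*(j^3 - 5*j^2 - j + 5) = j*(j - 5)*(j^2 - 1) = j*(j - 5)*(j - 1)*(j + 1)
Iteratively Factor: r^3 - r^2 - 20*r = (r)*(r^2 - r - 20) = r*(r - 5)*(r + 4)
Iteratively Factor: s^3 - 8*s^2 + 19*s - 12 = (s - 4)*(s^2 - 4*s + 3) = (s - 4)*(s - 3)*(s - 1)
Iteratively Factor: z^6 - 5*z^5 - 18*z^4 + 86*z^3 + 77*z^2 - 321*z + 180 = (z + 3)*(z^5 - 8*z^4 + 6*z^3 + 68*z^2 - 127*z + 60) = (z + 3)^2*(z^4 - 11*z^3 + 39*z^2 - 49*z + 20) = (z - 1)*(z + 3)^2*(z^3 - 10*z^2 + 29*z - 20) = (z - 4)*(z - 1)*(z + 3)^2*(z^2 - 6*z + 5) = (z - 5)*(z - 4)*(z - 1)*(z + 3)^2*(z - 1)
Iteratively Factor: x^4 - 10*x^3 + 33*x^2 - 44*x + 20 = (x - 2)*(x^3 - 8*x^2 + 17*x - 10) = (x - 2)^2*(x^2 - 6*x + 5) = (x - 5)*(x - 2)^2*(x - 1)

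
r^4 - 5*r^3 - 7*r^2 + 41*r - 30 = (r - 5)*(r - 2)*(r - 1)*(r + 3)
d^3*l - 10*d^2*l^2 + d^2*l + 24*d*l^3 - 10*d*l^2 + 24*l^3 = (d - 6*l)*(d - 4*l)*(d*l + l)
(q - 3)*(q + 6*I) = q^2 - 3*q + 6*I*q - 18*I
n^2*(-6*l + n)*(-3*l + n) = 18*l^2*n^2 - 9*l*n^3 + n^4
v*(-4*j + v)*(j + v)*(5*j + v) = -20*j^3*v - 19*j^2*v^2 + 2*j*v^3 + v^4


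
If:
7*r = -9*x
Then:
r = -9*x/7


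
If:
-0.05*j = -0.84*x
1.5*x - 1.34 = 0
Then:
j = 15.01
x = 0.89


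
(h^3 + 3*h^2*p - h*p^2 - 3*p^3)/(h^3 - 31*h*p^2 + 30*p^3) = (-h^2 - 4*h*p - 3*p^2)/(-h^2 - h*p + 30*p^2)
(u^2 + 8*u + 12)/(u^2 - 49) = (u^2 + 8*u + 12)/(u^2 - 49)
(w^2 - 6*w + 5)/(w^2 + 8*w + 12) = (w^2 - 6*w + 5)/(w^2 + 8*w + 12)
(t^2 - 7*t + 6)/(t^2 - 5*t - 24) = (-t^2 + 7*t - 6)/(-t^2 + 5*t + 24)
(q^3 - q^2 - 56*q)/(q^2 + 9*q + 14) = q*(q - 8)/(q + 2)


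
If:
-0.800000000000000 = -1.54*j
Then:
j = 0.52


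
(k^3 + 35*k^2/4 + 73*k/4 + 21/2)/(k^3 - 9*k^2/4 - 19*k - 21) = (k^2 + 7*k + 6)/(k^2 - 4*k - 12)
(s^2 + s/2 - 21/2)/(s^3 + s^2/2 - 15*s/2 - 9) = (2*s + 7)/(2*s^2 + 7*s + 6)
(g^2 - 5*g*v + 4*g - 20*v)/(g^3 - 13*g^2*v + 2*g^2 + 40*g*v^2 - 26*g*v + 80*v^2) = (-g - 4)/(-g^2 + 8*g*v - 2*g + 16*v)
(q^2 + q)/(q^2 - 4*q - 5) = q/(q - 5)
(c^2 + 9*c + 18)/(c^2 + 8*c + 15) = (c + 6)/(c + 5)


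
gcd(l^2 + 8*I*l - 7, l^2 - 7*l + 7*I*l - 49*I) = l + 7*I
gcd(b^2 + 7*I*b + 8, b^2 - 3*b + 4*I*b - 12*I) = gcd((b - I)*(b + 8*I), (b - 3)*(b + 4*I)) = 1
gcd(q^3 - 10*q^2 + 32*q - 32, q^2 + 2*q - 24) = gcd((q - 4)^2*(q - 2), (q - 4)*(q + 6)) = q - 4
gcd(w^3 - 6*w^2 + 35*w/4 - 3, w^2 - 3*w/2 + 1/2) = w - 1/2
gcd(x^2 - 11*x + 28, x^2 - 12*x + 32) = x - 4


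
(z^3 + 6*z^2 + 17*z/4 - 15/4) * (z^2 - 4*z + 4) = z^5 + 2*z^4 - 63*z^3/4 + 13*z^2/4 + 32*z - 15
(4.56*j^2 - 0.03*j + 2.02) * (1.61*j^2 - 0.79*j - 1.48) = 7.3416*j^4 - 3.6507*j^3 - 3.4729*j^2 - 1.5514*j - 2.9896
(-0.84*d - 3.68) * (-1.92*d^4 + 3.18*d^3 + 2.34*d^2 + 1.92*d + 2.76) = 1.6128*d^5 + 4.3944*d^4 - 13.668*d^3 - 10.224*d^2 - 9.384*d - 10.1568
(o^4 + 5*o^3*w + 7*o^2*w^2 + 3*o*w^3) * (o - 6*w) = o^5 - o^4*w - 23*o^3*w^2 - 39*o^2*w^3 - 18*o*w^4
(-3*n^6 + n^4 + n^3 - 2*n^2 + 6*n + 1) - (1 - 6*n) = -3*n^6 + n^4 + n^3 - 2*n^2 + 12*n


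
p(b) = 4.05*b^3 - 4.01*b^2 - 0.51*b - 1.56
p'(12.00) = 1652.85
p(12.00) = 6413.28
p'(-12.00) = 1845.33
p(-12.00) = -7571.28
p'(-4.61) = 294.68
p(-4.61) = -481.22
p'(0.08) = -1.07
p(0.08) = -1.62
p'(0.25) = -1.76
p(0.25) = -1.87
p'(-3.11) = 141.95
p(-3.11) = -160.58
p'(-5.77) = 450.27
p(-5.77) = -910.13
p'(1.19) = 7.15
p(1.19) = -1.02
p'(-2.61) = 103.19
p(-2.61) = -99.55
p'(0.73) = 0.11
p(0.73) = -2.49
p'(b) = 12.15*b^2 - 8.02*b - 0.51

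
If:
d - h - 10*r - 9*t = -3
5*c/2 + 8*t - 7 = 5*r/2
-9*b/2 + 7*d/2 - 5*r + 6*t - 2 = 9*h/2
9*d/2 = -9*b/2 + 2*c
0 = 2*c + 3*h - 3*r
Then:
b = 77/75 - 23*t/75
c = 7374/2225 - 9876*t/2225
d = 993/2225 - 3707*t/2225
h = 3828*t/2225 - 3772/2225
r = 1144/2225 - 2756*t/2225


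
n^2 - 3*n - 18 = (n - 6)*(n + 3)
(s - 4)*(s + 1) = s^2 - 3*s - 4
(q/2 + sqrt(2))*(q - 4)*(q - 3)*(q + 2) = q^4/2 - 5*q^3/2 + sqrt(2)*q^3 - 5*sqrt(2)*q^2 - q^2 - 2*sqrt(2)*q + 12*q + 24*sqrt(2)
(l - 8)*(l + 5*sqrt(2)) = l^2 - 8*l + 5*sqrt(2)*l - 40*sqrt(2)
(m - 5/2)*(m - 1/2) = m^2 - 3*m + 5/4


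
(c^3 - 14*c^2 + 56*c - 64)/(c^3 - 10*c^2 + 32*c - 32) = (c - 8)/(c - 4)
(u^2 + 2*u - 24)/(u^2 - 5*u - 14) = (-u^2 - 2*u + 24)/(-u^2 + 5*u + 14)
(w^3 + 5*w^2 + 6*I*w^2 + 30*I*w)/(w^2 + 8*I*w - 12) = w*(w + 5)/(w + 2*I)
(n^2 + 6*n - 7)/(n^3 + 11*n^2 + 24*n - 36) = (n + 7)/(n^2 + 12*n + 36)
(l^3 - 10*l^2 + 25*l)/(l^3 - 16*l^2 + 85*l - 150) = l/(l - 6)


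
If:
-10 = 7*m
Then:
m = -10/7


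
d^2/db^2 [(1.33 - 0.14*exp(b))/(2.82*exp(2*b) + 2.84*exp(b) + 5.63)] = (-1.113336*exp(4*b) + 43.428*exp(3*b) + 45.291456*exp(2*b) - 71.497776*exp(b) - 25.703202)*exp(b)/(22.425768*exp(6*b) + 67.754448*exp(5*b) + 202.551012*exp(4*b) + 293.443568*exp(3*b) + 404.383758*exp(2*b) + 270.057588*exp(b) + 178.453547)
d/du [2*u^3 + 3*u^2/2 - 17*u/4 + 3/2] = 6*u^2 + 3*u - 17/4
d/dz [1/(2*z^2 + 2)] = -z/(z^2 + 1)^2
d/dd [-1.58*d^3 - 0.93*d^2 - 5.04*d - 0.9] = -4.74*d^2 - 1.86*d - 5.04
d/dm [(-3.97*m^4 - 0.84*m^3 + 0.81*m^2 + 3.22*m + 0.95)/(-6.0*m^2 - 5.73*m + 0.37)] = (47.64*m^5 + 73.2843*m^4 + 3.7508*m^3 + 13.7463*m^2 + 11.9994*m + 6.6349)/(36.0*m^4 + 68.76*m^3 + 28.3929*m^2 - 4.2402*m + 0.1369)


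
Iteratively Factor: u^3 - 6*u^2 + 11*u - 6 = (u - 1)*(u^2 - 5*u + 6) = (u - 3)*(u - 1)*(u - 2)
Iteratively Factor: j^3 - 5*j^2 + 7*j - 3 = (j - 1)*(j^2 - 4*j + 3) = (j - 1)^2*(j - 3)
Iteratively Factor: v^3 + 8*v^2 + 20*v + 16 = (v + 4)*(v^2 + 4*v + 4) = (v + 2)*(v + 4)*(v + 2)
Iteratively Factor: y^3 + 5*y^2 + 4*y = (y)*(y^2 + 5*y + 4) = y*(y + 4)*(y + 1)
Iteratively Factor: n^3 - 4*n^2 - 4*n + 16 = (n + 2)*(n^2 - 6*n + 8) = (n - 4)*(n + 2)*(n - 2)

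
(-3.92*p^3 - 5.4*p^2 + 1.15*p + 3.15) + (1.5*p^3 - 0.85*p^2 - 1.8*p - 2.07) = -2.42*p^3 - 6.25*p^2 - 0.65*p + 1.08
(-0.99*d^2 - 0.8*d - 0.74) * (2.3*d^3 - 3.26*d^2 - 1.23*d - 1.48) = -2.277*d^5 + 1.3874*d^4 + 2.1237*d^3 + 4.8616*d^2 + 2.0942*d + 1.0952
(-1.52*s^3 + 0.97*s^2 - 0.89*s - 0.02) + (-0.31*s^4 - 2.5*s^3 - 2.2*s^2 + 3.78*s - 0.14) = -0.31*s^4 - 4.02*s^3 - 1.23*s^2 + 2.89*s - 0.16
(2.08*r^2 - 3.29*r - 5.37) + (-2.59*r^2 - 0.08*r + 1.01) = -0.51*r^2 - 3.37*r - 4.36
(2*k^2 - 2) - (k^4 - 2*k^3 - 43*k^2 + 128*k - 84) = -k^4 + 2*k^3 + 45*k^2 - 128*k + 82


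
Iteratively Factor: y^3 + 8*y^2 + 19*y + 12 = (y + 3)*(y^2 + 5*y + 4) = (y + 1)*(y + 3)*(y + 4)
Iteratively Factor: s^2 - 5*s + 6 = (s - 2)*(s - 3)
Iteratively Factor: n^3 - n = (n)*(n^2 - 1) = n*(n - 1)*(n + 1)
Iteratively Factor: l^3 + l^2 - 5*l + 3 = (l - 1)*(l^2 + 2*l - 3) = (l - 1)*(l + 3)*(l - 1)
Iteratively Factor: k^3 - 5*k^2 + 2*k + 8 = (k - 2)*(k^2 - 3*k - 4) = (k - 4)*(k - 2)*(k + 1)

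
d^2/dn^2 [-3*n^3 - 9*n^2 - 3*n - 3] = -18*n - 18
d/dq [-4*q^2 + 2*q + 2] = 2 - 8*q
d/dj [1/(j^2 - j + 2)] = (1 - 2*j)/(j^2 - j + 2)^2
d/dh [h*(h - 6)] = 2*h - 6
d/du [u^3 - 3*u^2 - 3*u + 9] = 3*u^2 - 6*u - 3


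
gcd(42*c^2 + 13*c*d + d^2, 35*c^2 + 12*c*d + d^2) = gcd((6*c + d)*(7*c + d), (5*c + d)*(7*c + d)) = 7*c + d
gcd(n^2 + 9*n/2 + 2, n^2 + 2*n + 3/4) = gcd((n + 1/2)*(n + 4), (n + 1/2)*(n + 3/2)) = n + 1/2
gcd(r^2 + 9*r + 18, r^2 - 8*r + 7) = 1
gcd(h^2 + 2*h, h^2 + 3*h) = h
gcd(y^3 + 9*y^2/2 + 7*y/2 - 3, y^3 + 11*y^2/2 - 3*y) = y - 1/2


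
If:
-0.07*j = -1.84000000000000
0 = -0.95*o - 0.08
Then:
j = 26.29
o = -0.08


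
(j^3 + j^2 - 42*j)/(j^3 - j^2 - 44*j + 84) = j/(j - 2)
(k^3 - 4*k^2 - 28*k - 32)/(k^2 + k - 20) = (k^3 - 4*k^2 - 28*k - 32)/(k^2 + k - 20)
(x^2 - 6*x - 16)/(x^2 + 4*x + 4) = (x - 8)/(x + 2)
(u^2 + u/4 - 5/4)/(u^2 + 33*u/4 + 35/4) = (u - 1)/(u + 7)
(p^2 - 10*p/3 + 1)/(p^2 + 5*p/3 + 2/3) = (3*p^2 - 10*p + 3)/(3*p^2 + 5*p + 2)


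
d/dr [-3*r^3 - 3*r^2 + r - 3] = -9*r^2 - 6*r + 1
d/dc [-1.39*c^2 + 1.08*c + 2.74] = 1.08 - 2.78*c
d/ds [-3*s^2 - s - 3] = -6*s - 1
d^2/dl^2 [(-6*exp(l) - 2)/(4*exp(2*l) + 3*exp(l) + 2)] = (-96*exp(4*l) - 56*exp(3*l) + 216*exp(2*l) + 82*exp(l) - 12)*exp(l)/(64*exp(6*l) + 144*exp(5*l) + 204*exp(4*l) + 171*exp(3*l) + 102*exp(2*l) + 36*exp(l) + 8)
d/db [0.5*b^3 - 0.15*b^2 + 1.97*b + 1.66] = 1.5*b^2 - 0.3*b + 1.97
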